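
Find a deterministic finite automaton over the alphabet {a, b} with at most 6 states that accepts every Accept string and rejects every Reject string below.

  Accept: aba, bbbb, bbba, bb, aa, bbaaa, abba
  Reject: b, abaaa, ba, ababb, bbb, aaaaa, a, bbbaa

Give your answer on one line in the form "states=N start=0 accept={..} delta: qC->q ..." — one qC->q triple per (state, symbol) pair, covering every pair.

states=6 start=0 accept={0,3,4,5} delta: 0a->1 0b->2 1a->0 1b->3 2a->1 2b->4 3a->5 3b->1 4a->0 4b->1 5a->0 5b->0

Grow the machine one transition at a time. Run the examples from 0; the earliest place one falls off (shortest prefix, ties alphabetical) gets sent to the lowest-numbered state that keeps every Accept/Reject pair distinguishable — a pair clashes when both reach the same state with identical unread suffix — and to a fresh state only if none does.
a: 0a undefined. 0a->0: no, aba/ba meet in 0 with "ba" left. Open state 1: 0a->1.
b: 0b undefined. 0b->0: no, bbbb/b meet in 0. 0b->1: no, aa/ba meet in 1 with "a" left. Open state 2: 0b->2.
aa: 1a undefined. 1a->0: ok.
ab: 1b undefined. 1b->0: no, aba/abaaa meet in 1. 1b->1: no, aba/abaaa meet in 0. 1b->2: no, aba/ba meet in 2 with "a" left. Open state 3: 1b->3.
ba: 2a undefined. 2a->0: no, aa/ba meet in 0. 2a->1: ok.
bb: 2b undefined. 2b->0: no, bbbb/bbbaa meet in 0. 2b->1: no, bb/ba meet in 1. 2b->2: no, bbbb/b meet in 2. 2b->3: no, bbaaa/abaaa meet in 3 with "aaa" left. Open state 4: 2b->4.
aba: 3a undefined. 3a->0: no, aba/abaaa meet in 0. 3a->1: no, aba/abaaa meet in 1. 3a->2: no, aba/b meet in 2. 3a->3: no, aba/abaaa meet in 3. 3a->4: no, bbbb/ababb meet in 4 with "bb" left. Open state 5: 3a->5.
abb: 3b undefined. 3b->0: no, abba/ba meet in 1. 3b->1: ok.
bba: 4a undefined. 4a->0: ok.
bbb: 4b undefined. 4b->0: no, bbbb/b meet in 2. 4b->1: ok.
abaa: 5a undefined. 5a->0: ok.
abab: 5b undefined. 5b->0: ok.
All examples now run through 6 states with every (state, symbol) defined. Accept strings end in {0,3,4,5}, Reject strings end in {1,2}; accept={0,3,4,5}.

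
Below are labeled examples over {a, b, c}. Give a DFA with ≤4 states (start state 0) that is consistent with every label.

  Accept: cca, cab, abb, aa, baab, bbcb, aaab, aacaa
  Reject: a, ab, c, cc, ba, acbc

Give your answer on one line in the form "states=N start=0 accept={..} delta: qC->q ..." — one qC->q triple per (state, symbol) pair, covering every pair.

State merging on the prefix tree: take the shortest (then alphabetical) example prefix whose next move is undefined and point that move at state 0, else 1, else 2, ...; a target is out if some Accept/Reject pair would then sit in one state with the same input left (inseparable). If every existing state is out, open a new one.
a: 0a undefined. 0a->0: no, aa/a meet in 0. Open state 1: 0a->1.
b: 0b undefined. 0b->0: ok.
c: 0c undefined. 0c->0: no, cca/a meet in 1. 0c->1: no, bbcb/ab meet in 1 with "b" left. Open state 2: 0c->2.
aa: 1a undefined. 1a->0: no, aaab/ab meet in 1 with "b" left. 1a->1: no, aa/a meet in 1. 1a->2: no, aa/c meet in 2. Open state 3: 1a->3.
ab: 1b undefined. 1b->0: no, abb/ab meet in 0. 1b->1: no, abb/a meet in 1. 1b->2: ok.
ac: 1c undefined. 1c->0: ok.
ca: 2a undefined. 2a->0: ok.
cc: 2c undefined. 2c->0: no, cca/a meet in 1. 2c->1: ok.
aaa: 3a undefined. 3a->0: ok.
aac: 3c undefined. 3c->0: ok.
abb: 2b undefined. 2b->0: ok.
baab: 3b undefined. 3b->0: ok.
All examples now run through 4 states with every (state, symbol) defined. Accept strings end in {0,3}, Reject strings end in {1,2}; accept={0,3}.

states=4 start=0 accept={0,3} delta: 0a->1 0b->0 0c->2 1a->3 1b->2 1c->0 2a->0 2b->0 2c->1 3a->0 3b->0 3c->0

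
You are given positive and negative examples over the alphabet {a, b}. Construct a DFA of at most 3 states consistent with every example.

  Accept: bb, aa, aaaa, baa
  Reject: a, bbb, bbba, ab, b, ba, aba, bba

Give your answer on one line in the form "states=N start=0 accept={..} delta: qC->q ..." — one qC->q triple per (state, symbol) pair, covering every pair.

states=3 start=0 accept={0} delta: 0a->1 0b->2 1a->0 1b->2 2a->1 2b->0

Grow the machine one transition at a time. Run the examples from 0; the earliest place one falls off (shortest prefix, ties alphabetical) gets sent to the lowest-numbered state that keeps every Accept/Reject pair distinguishable — a pair clashes when both reach the same state with identical unread suffix — and to a fresh state only if none does.
a: 0a undefined. 0a->0: no, aa/a meet in 0. Open state 1: 0a->1.
b: 0b undefined. 0b->0: no, bb/bbb meet in 0. 0b->1: no, bb/ab meet in 1 with "b" left. Open state 2: 0b->2.
aa: 1a undefined. 1a->0: ok.
ab: 1b undefined. 1b->0: no, aa/ab meet in 0. 1b->1: no, aa/aba meet in 0. 1b->2: ok.
ba: 2a undefined. 2a->0: no, aa/ba meet in 0. 2a->1: ok.
bb: 2b undefined. 2b->0: ok.
All examples now run through 3 states with every (state, symbol) defined. Accept strings end in {0}, Reject strings end in {1,2}; accept={0}.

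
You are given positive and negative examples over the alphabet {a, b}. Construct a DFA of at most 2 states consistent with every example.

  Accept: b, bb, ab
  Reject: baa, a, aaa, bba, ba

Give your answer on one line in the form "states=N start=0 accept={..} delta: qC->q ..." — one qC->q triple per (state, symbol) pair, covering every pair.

State merging on the prefix tree: take the shortest (then alphabetical) example prefix whose next move is undefined and point that move at state 0, else 1, else 2, ...; a target is out if some Accept/Reject pair would then sit in one state with the same input left (inseparable). If every existing state is out, open a new one.
a: 0a undefined. 0a->0: ok.
b: 0b undefined. 0b->0: no, b/baa meet in 0. Open state 1: 0b->1.
ba: 1a undefined. 1a->0: ok.
bb: 1b undefined. 1b->0: no, bb/baa meet in 0. 1b->1: ok.
All examples now run through 2 states with every (state, symbol) defined. Accept strings end in {1}, Reject strings end in {0}; accept={1}.

states=2 start=0 accept={1} delta: 0a->0 0b->1 1a->0 1b->1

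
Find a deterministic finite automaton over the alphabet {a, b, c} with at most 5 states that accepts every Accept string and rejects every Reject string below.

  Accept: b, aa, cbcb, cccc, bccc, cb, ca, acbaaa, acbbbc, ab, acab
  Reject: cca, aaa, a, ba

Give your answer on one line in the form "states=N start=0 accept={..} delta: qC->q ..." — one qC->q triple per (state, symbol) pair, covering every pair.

State merging on the prefix tree: take the shortest (then alphabetical) example prefix whose next move is undefined and point that move at state 0, else 1, else 2, ...; a target is out if some Accept/Reject pair would then sit in one state with the same input left (inseparable). If every existing state is out, open a new one.
a: 0a undefined. 0a->0: no, aa/aaa meet in 0. Open state 1: 0a->1.
b: 0b undefined. 0b->0: ok.
c: 0c undefined. 0c->0: no, ca/cca meet in 1. 0c->1: ok.
aa: 1a undefined. 1a->0: ok.
ab: 1b undefined. 1b->0: ok.
ac: 1c undefined. 1c->0: no, bccc/cca meet in 1. 1c->1: no, b/cca meet in 0. Open state 2: 1c->2.
aca: 2a undefined. 2a->0: no, b/cca meet in 0. 2a->1: ok.
acb: 2b undefined. 2b->0: no, acbaaa/cca meet in 1. 2b->1: no, acbbbc/cca meet in 1. 2b->2: no, acbaaa/cca meet in 1. Open state 3: 2b->3.
ccc: 2c undefined. 2c->0: no, cccc/cca meet in 1. 2c->1: no, bccc/cca meet in 1. 2c->2: ok.
acba: 3a undefined. 3a->0: ok.
acbb: 3b undefined. 3b->0: no, acbbbc/cca meet in 1. 3b->1: no, acbbbc/cca meet in 1. 3b->2: ok.
acbbbc: 3c undefined. 3c->0: ok.
All examples now run through 4 states with every (state, symbol) defined. Accept strings end in {0,2}, Reject strings end in {1}; accept={0,2}.

states=4 start=0 accept={0,2} delta: 0a->1 0b->0 0c->1 1a->0 1b->0 1c->2 2a->1 2b->3 2c->2 3a->0 3b->2 3c->0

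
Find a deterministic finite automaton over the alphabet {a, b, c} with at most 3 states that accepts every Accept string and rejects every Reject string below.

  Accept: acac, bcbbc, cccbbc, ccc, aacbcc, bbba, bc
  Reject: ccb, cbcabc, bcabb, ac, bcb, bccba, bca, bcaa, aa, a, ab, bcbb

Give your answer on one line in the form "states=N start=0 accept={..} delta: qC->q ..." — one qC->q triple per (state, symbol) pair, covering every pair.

states=3 start=0 accept={2} delta: 0a->0 0b->1 0c->1 1a->2 1b->0 1c->2 2a->0 2b->0 2c->2

State merging on the prefix tree: take the shortest (then alphabetical) example prefix whose next move is undefined and point that move at state 0, else 1, else 2, ...; a target is out if some Accept/Reject pair would then sit in one state with the same input left (inseparable). If every existing state is out, open a new one.
a: 0a undefined. 0a->0: ok.
b: 0b undefined. 0b->0: no, bbba/aa meet in 0. Open state 1: 0b->1.
c: 0c undefined. 0c->0: no, acac/ac meet in 0. 0c->1: ok.
bb: 1b undefined. 1b->0: ok.
bc: 1c undefined. 1c->0: no, bcbbc/ccb meet in 1. 1c->1: no, bcbbc/ac meet in 1. Open state 2: 1c->2.
aca: 1a undefined. 1a->0: no, acac/ac meet in 1. 1a->1: no, bbba/cbcabc meet in 1. 1a->2: ok.
bca: 2a undefined. 2a->0: ok.
bcb: 2b undefined. 2b->0: ok.
bcc: 2c undefined. 2c->0: no, acac/ccb meet in 0. 2c->1: no, acac/cbcabc meet in 1. 2c->2: ok.
All examples now run through 3 states with every (state, symbol) defined. Accept strings end in {2}, Reject strings end in {0,1}; accept={2}.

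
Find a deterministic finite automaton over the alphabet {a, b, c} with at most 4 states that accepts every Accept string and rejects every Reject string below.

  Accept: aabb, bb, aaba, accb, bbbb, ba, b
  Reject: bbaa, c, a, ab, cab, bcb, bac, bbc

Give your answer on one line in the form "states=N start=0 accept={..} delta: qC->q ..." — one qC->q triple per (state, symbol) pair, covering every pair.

State merging on the prefix tree: take the shortest (then alphabetical) example prefix whose next move is undefined and point that move at state 0, else 1, else 2, ...; a target is out if some Accept/Reject pair would then sit in one state with the same input left (inseparable). If every existing state is out, open a new one.
a: 0a undefined. 0a->0: no, b/ab meet in 0 with "b" left. Open state 1: 0a->1.
b: 0b undefined. 0b->0: no, ba/a meet in 1. 0b->1: no, bb/ab meet in 1 with "b" left. Open state 2: 0b->2.
c: 0c undefined. 0c->0: ok.
aa: 1a undefined. 1a->0: ok.
ab: 1b undefined. 1b->0: ok.
ac: 1c undefined. 1c->0: ok.
ba: 2a undefined. 2a->0: no, aaba/c meet in 0. 2a->1: no, aaba/a meet in 1. 2a->2: ok.
bb: 2b undefined. 2b->0: no, aabb/bbaa meet in 0. 2b->1: no, aabb/bbaa meet in 1. 2b->2: no, aabb/bbaa meet in 2. Open state 3: 2b->3.
bc: 2c undefined. 2c->0: no, aaba/bcb meet in 2. 2c->1: ok.
bba: 3a undefined. 3a->0: ok.
bbb: 3b undefined. 3b->0: ok.
bbc: 3c undefined. 3c->0: ok.
All examples now run through 4 states with every (state, symbol) defined. Accept strings end in {2,3}, Reject strings end in {0,1}; accept={2,3}.

states=4 start=0 accept={2,3} delta: 0a->1 0b->2 0c->0 1a->0 1b->0 1c->0 2a->2 2b->3 2c->1 3a->0 3b->0 3c->0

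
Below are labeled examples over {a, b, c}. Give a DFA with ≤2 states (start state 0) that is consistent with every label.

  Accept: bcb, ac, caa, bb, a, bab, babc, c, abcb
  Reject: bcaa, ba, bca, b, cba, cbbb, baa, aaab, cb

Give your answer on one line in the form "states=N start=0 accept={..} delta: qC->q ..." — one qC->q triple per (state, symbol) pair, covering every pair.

states=2 start=0 accept={0} delta: 0a->0 0b->1 0c->0 1a->1 1b->0 1c->1

Fold the examples into a partial DFA from state 0: repeatedly fix the first undefined (state, symbol) met by the shortest-then-alphabetical prefix, trying targets in increasing order and rejecting any under which an Accept and a Reject string meet in one state with the same remainder; add a state when all current targets are rejected. Accepting states are where Accept strings end.
a: 0a undefined. 0a->0: ok.
b: 0b undefined. 0b->0: no, bcb/cb meet in 0 with "cb" left. Open state 1: 0b->1.
c: 0c undefined. 0c->0: ok.
ba: 1a undefined. 1a->0: no, ac/ba meet in 0. 1a->1: ok.
bb: 1b undefined. 1b->0: ok.
bc: 1c undefined. 1c->0: no, bcb/ba meet in 1. 1c->1: ok.
All examples now run through 2 states with every (state, symbol) defined. Accept strings end in {0}, Reject strings end in {1}; accept={0}.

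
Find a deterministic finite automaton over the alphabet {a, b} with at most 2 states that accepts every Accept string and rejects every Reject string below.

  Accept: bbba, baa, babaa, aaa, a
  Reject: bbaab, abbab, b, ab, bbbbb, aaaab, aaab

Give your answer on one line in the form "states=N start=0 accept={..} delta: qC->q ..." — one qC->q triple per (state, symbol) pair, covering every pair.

State merging on the prefix tree: take the shortest (then alphabetical) example prefix whose next move is undefined and point that move at state 0, else 1, else 2, ...; a target is out if some Accept/Reject pair would then sit in one state with the same input left (inseparable). If every existing state is out, open a new one.
a: 0a undefined. 0a->0: ok.
b: 0b undefined. 0b->0: no, bbba/bbaab meet in 0. Open state 1: 0b->1.
ba: 1a undefined. 1a->0: ok.
bb: 1b undefined. 1b->0: ok.
All examples now run through 2 states with every (state, symbol) defined. Accept strings end in {0}, Reject strings end in {1}; accept={0}.

states=2 start=0 accept={0} delta: 0a->0 0b->1 1a->0 1b->0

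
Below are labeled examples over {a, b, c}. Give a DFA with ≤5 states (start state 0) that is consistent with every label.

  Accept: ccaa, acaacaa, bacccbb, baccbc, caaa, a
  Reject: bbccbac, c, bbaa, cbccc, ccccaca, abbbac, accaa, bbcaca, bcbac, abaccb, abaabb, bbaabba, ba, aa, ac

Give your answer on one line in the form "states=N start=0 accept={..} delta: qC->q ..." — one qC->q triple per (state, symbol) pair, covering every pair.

State merging on the prefix tree: take the shortest (then alphabetical) example prefix whose next move is undefined and point that move at state 0, else 1, else 2, ...; a target is out if some Accept/Reject pair would then sit in one state with the same input left (inseparable). If every existing state is out, open a new one.
a: 0a undefined. 0a->0: no, ccaa/accaa meet in 0 with "ccaa" left. Open state 1: 0a->1.
b: 0b undefined. 0b->0: no, a/ba meet in 1. 0b->1: ok.
c: 0c undefined. 0c->0: no, ccaa/ba meet in 1 with "a" left. 0c->1: no, a/c meet in 1. Open state 2: 0c->2.
aa: 1a undefined. 1a->0: ok.
ab: 1b undefined. 1b->0: no, a/bbaabba meet in 1. 1b->1: no, a/bbaa meet in 1. 1b->2: ok.
ac: 1c undefined. 1c->0: no, acaacaa/bbaa meet in 2 with "aa" left. 1c->1: no, acaacaa/accaa meet in 1. 1c->2: no, ccaa/accaa meet in 2 with "caa" left. Open state 3: 1c->3.
ca: 2a undefined. 2a->0: no, caaa/ba meet in 0. 2a->1: no, caaa/bbaabba meet in 1. 2a->2: no, caaa/c meet in 2. 2a->3: ok.
cb: 2b undefined. 2b->0: ok.
cc: 2c undefined. 2c->0: no, ccaa/ba meet in 0. 2c->1: ok.
aca: 3a undefined. 3a->0: ok.
acc: 3c undefined. 3c->0: ok.
bcb: 3b undefined. 3b->0: ok.
All examples now run through 4 states with every (state, symbol) defined. Accept strings end in {1}, Reject strings end in {0,2,3}; accept={1}.

states=4 start=0 accept={1} delta: 0a->1 0b->1 0c->2 1a->0 1b->2 1c->3 2a->3 2b->0 2c->1 3a->0 3b->0 3c->0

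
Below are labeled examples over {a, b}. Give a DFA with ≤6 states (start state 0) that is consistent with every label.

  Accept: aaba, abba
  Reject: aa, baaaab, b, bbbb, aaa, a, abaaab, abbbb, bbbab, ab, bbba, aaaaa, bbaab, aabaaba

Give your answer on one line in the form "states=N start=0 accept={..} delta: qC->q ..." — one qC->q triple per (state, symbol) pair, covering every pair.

Grow the machine one transition at a time. Run the examples from 0; the earliest place one falls off (shortest prefix, ties alphabetical) gets sent to the lowest-numbered state that keeps every Accept/Reject pair distinguishable — a pair clashes when both reach the same state with identical unread suffix — and to a fresh state only if none does.
a: 0a undefined. 0a->0: ok.
b: 0b undefined. 0b->0: no, aaba/aa meet in 0. Open state 1: 0b->1.
ba: 1a undefined. 1a->0: no, aaba/aa meet in 0. 1a->1: no, aaba/b meet in 1. Open state 2: 1a->2.
bb: 1b undefined. 1b->0: no, aaba/bbba meet in 2. 1b->1: no, aaba/bbba meet in 2. 1b->2: ok.
baa: 2a undefined. 2a->0: no, aaba/aabaaba meet in 2. 2a->1: no, aaba/baaaab meet in 2. 2a->2: ok.
bbb: 2b undefined. 2b->0: ok.
All examples now run through 3 states with every (state, symbol) defined. Accept strings end in {2}, Reject strings end in {0,1}; accept={2}.

states=3 start=0 accept={2} delta: 0a->0 0b->1 1a->2 1b->2 2a->2 2b->0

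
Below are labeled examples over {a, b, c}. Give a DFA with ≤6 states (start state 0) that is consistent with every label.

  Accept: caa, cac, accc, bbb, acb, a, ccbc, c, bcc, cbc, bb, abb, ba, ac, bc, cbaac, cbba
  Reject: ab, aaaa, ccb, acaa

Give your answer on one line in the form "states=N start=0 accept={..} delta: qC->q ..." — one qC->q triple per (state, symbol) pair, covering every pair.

states=4 start=0 accept={0,1,2} delta: 0a->1 0b->0 0c->2 1a->3 1b->3 1c->0 2a->0 2b->0 2c->1 3a->1 3b->0 3c->0

Grow the machine one transition at a time. Run the examples from 0; the earliest place one falls off (shortest prefix, ties alphabetical) gets sent to the lowest-numbered state that keeps every Accept/Reject pair distinguishable — a pair clashes when both reach the same state with identical unread suffix — and to a fresh state only if none does.
a: 0a undefined. 0a->0: no, caa/acaa meet in 0 with "caa" left. Open state 1: 0a->1.
b: 0b undefined. 0b->0: ok.
c: 0c undefined. 0c->0: no, bbb/ccb meet in 0. 0c->1: no, acb/ccb meet in 1 with "cb" left. Open state 2: 0c->2.
aa: 1a undefined. 1a->0: no, bbb/aaaa meet in 0. 1a->1: no, a/aaaa meet in 1. 1a->2: no, caa/aaaa meet in 2 with "aa" left. Open state 3: 1a->3.
ab: 1b undefined. 1b->0: no, bbb/ab meet in 0. 1b->1: no, a/ab meet in 1. 1b->2: no, c/ab meet in 2. 1b->3: ok.
ac: 1c undefined. 1c->0: ok.
ca: 2a undefined. 2a->0: ok.
cb: 2b undefined. 2b->0: ok.
cc: 2c undefined. 2c->0: no, accc/ccb meet in 0. 2c->1: ok.
aaa: 3a undefined. 3a->0: no, caa/aaaa meet in 1. 3a->1: ok.
abb: 3b undefined. 3b->0: ok.
ccbc: 3c undefined. 3c->0: ok.
All examples now run through 4 states with every (state, symbol) defined. Accept strings end in {0,1,2}, Reject strings end in {3}; accept={0,1,2}.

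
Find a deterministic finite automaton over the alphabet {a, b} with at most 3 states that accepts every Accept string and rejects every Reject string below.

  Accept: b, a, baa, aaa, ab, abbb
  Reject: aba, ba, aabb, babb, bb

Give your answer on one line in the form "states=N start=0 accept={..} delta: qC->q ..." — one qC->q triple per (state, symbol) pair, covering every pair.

states=3 start=0 accept={0,1} delta: 0a->0 0b->1 1a->2 1b->2 2a->0 2b->1

State merging on the prefix tree: take the shortest (then alphabetical) example prefix whose next move is undefined and point that move at state 0, else 1, else 2, ...; a target is out if some Accept/Reject pair would then sit in one state with the same input left (inseparable). If every existing state is out, open a new one.
a: 0a undefined. 0a->0: ok.
b: 0b undefined. 0b->0: no, b/aba meet in 0. Open state 1: 0b->1.
ba: 1a undefined. 1a->0: no, a/aba meet in 0. 1a->1: no, b/aba meet in 1. Open state 2: 1a->2.
bb: 1b undefined. 1b->0: no, a/aabb meet in 0. 1b->1: no, b/aabb meet in 1. 1b->2: ok.
baa: 2a undefined. 2a->0: ok.
bab: 2b undefined. 2b->0: no, b/babb meet in 1. 2b->1: ok.
All examples now run through 3 states with every (state, symbol) defined. Accept strings end in {0,1}, Reject strings end in {2}; accept={0,1}.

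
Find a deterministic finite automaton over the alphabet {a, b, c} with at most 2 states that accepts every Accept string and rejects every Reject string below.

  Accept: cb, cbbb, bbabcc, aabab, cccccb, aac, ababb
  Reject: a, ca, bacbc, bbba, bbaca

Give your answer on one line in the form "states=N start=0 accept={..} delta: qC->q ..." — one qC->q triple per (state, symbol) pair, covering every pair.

states=2 start=0 accept={1} delta: 0a->0 0b->1 0c->1 1a->0 1b->1 1c->0

Fold the examples into a partial DFA from state 0: repeatedly fix the first undefined (state, symbol) met by the shortest-then-alphabetical prefix, trying targets in increasing order and rejecting any under which an Accept and a Reject string meet in one state with the same remainder; add a state when all current targets are rejected. Accepting states are where Accept strings end.
a: 0a undefined. 0a->0: ok.
b: 0b undefined. 0b->0: no, aabab/a meet in 0. Open state 1: 0b->1.
c: 0c undefined. 0c->0: no, aac/a meet in 0. 0c->1: ok.
ba: 1a undefined. 1a->0: ok.
bb: 1b undefined. 1b->0: no, cb/a meet in 0. 1b->1: ok.
cc: 1c undefined. 1c->0: ok.
All examples now run through 2 states with every (state, symbol) defined. Accept strings end in {1}, Reject strings end in {0}; accept={1}.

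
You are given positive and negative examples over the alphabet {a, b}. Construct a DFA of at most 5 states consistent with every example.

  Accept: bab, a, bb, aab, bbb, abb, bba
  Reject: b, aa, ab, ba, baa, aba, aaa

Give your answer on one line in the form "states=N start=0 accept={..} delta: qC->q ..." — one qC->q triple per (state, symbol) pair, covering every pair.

states=4 start=0 accept={0,1,3} delta: 0a->1 0b->2 1a->2 1b->2 2a->2 2b->3 3a->0 3b->0

Grow the machine one transition at a time. Run the examples from 0; the earliest place one falls off (shortest prefix, ties alphabetical) gets sent to the lowest-numbered state that keeps every Accept/Reject pair distinguishable — a pair clashes when both reach the same state with identical unread suffix — and to a fresh state only if none does.
a: 0a undefined. 0a->0: no, a/aa meet in 0. Open state 1: 0a->1.
b: 0b undefined. 0b->0: no, bab/ab meet in 1 with "b" left. 0b->1: no, a/b meet in 1. Open state 2: 0b->2.
aa: 1a undefined. 1a->0: no, a/aaa meet in 1. 1a->1: no, a/aa meet in 1. 1a->2: ok.
ab: 1b undefined. 1b->0: no, a/aba meet in 1. 1b->1: no, a/ab meet in 1. 1b->2: ok.
ba: 2a undefined. 2a->0: no, bab/b meet in 2. 2a->1: no, bab/b meet in 2. 2a->2: ok.
bb: 2b undefined. 2b->0: no, bbb/b meet in 2. 2b->1: no, bbb/b meet in 2. 2b->2: no, bab/b meet in 2. Open state 3: 2b->3.
bba: 3a undefined. 3a->0: ok.
bbb: 3b undefined. 3b->0: ok.
All examples now run through 4 states with every (state, symbol) defined. Accept strings end in {0,1,3}, Reject strings end in {2}; accept={0,1,3}.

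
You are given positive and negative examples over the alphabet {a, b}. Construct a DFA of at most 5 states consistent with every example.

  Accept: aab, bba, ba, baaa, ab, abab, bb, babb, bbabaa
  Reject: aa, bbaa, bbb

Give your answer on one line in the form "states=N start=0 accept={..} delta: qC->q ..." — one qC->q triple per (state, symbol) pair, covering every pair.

Fold the examples into a partial DFA from state 0: repeatedly fix the first undefined (state, symbol) met by the shortest-then-alphabetical prefix, trying targets in increasing order and rejecting any under which an Accept and a Reject string meet in one state with the same remainder; add a state when all current targets are rejected. Accepting states are where Accept strings end.
a: 0a undefined. 0a->0: ok.
b: 0b undefined. 0b->0: no, aab/aa meet in 0. Open state 1: 0b->1.
ba: 1a undefined. 1a->0: no, ba/aa meet in 0. 1a->1: no, babb/bbb meet in 1 with "bb" left. Open state 2: 1a->2.
bb: 1b undefined. 1b->0: no, aab/bbb meet in 1. 1b->1: no, aab/bbb meet in 1. 1b->2: no, baaa/bbaa meet in 2 with "aa" left. Open state 3: 1b->3.
baa: 2a undefined. 2a->0: no, baaa/aa meet in 0. 2a->1: ok.
bab: 2b undefined. 2b->0: no, abab/aa meet in 0. 2b->1: ok.
bba: 3a undefined. 3a->0: no, bba/aa meet in 0. 3a->1: no, ba/bbaa meet in 2. 3a->2: no, aab/bbaa meet in 1. 3a->3: no, bba/bbaa meet in 3. Open state 4: 3a->4.
bbb: 3b undefined. 3b->0: ok.
bbaa: 4a undefined. 4a->0: ok.
bbab: 4b undefined. 4b->0: no, bbabaa/aa meet in 0. 4b->1: ok.
All examples now run through 5 states with every (state, symbol) defined. Accept strings end in {1,2,3,4}, Reject strings end in {0}; accept={1,2,3,4}.

states=5 start=0 accept={1,2,3,4} delta: 0a->0 0b->1 1a->2 1b->3 2a->1 2b->1 3a->4 3b->0 4a->0 4b->1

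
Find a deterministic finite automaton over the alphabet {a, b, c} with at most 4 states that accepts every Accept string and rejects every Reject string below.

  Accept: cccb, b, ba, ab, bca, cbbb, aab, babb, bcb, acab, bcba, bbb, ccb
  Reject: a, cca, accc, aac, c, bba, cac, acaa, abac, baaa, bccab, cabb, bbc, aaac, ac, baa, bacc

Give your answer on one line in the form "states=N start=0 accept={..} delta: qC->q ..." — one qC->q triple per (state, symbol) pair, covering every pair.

State merging on the prefix tree: take the shortest (then alphabetical) example prefix whose next move is undefined and point that move at state 0, else 1, else 2, ...; a target is out if some Accept/Reject pair would then sit in one state with the same input left (inseparable). If every existing state is out, open a new one.
a: 0a undefined. 0a->0: ok.
b: 0b undefined. 0b->0: no, b/a meet in 0. Open state 1: 0b->1.
c: 0c undefined. 0c->0: ok.
ba: 1a undefined. 1a->0: no, ba/a meet in 0. 1a->1: no, cccb/baaa meet in 1. Open state 2: 1a->2.
bb: 1b undefined. 1b->0: ok.
bc: 1c undefined. 1c->0: no, cccb/bccab meet in 1. 1c->1: no, bcb/a meet in 0. 1c->2: no, bca/baa meet in 2 with "a" left. Open state 3: 1c->3.
baa: 2a undefined. 2a->0: ok.
bab: 2b undefined. 2b->0: ok.
bac: 2c undefined. 2c->0: ok.
bca: 3a undefined. 3a->0: no, bca/a meet in 0. 3a->1: ok.
bcb: 3b undefined. 3b->0: no, bcb/a meet in 0. 3b->1: ok.
bcc: 3c undefined. 3c->0: no, cccb/bccab meet in 1. 3c->1: ok.
All examples now run through 4 states with every (state, symbol) defined. Accept strings end in {1,2}, Reject strings end in {0}; accept={1,2}.

states=4 start=0 accept={1,2} delta: 0a->0 0b->1 0c->0 1a->2 1b->0 1c->3 2a->0 2b->0 2c->0 3a->1 3b->1 3c->1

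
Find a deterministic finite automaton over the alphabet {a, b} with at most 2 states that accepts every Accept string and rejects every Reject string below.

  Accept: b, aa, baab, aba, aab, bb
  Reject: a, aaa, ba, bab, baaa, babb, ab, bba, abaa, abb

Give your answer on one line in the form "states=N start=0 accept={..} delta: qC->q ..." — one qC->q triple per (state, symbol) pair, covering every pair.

states=2 start=0 accept={0} delta: 0a->1 0b->0 1a->0 1b->1

Grow the machine one transition at a time. Run the examples from 0; the earliest place one falls off (shortest prefix, ties alphabetical) gets sent to the lowest-numbered state that keeps every Accept/Reject pair distinguishable — a pair clashes when both reach the same state with identical unread suffix — and to a fresh state only if none does.
a: 0a undefined. 0a->0: no, b/ab meet in 0 with "b" left. Open state 1: 0a->1.
b: 0b undefined. 0b->0: ok.
aa: 1a undefined. 1a->0: ok.
ab: 1b undefined. 1b->0: no, b/bab meet in 0. 1b->1: ok.
All examples now run through 2 states with every (state, symbol) defined. Accept strings end in {0}, Reject strings end in {1}; accept={0}.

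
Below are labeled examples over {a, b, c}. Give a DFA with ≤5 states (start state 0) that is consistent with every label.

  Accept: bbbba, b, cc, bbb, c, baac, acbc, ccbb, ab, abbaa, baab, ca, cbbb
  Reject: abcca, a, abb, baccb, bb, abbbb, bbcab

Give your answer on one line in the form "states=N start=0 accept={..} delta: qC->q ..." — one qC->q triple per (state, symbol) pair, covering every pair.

Fold the examples into a partial DFA from state 0: repeatedly fix the first undefined (state, symbol) met by the shortest-then-alphabetical prefix, trying targets in increasing order and rejecting any under which an Accept and a Reject string meet in one state with the same remainder; add a state when all current targets are rejected. Accepting states are where Accept strings end.
a: 0a undefined. 0a->0: ok.
b: 0b undefined. 0b->0: no, bbbba/a meet in 0. Open state 1: 0b->1.
c: 0c undefined. 0c->0: no, cc/a meet in 0. 0c->1: no, cbbb/abbbb meet in 1 with "bbb" left. Open state 2: 0c->2.
ba: 1a undefined. 1a->0: ok.
bb: 1b undefined. 1b->0: no, bbbba/a meet in 0. 1b->1: no, bbbba/a meet in 0. 1b->2: no, c/abb meet in 2. Open state 3: 1b->3.
ca: 2a undefined. 2a->0: no, ca/a meet in 0. 2a->1: ok.
cb: 2b undefined. 2b->0: no, cbbb/abb meet in 3. 2b->1: ok.
cc: 2c undefined. 2c->0: no, b/baccb meet in 1. 2c->1: ok.
abc: 1c undefined. 1c->0: no, b/abcca meet in 1. 1c->1: ok.
bbb: 3b undefined. 3b->0: no, bbbba/abcca meet in 0. 3b->1: ok.
bbc: 3c undefined. 3c->0: no, b/bbcab meet in 1. 3c->1: no, b/bbcab meet in 1. 3c->2: ok.
abba: 3a undefined. 3a->0: no, bbbba/abcca meet in 0. 3a->1: no, abbaa/abcca meet in 0. 3a->2: ok.
All examples now run through 4 states with every (state, symbol) defined. Accept strings end in {1,2}, Reject strings end in {0,3}; accept={1,2}.

states=4 start=0 accept={1,2} delta: 0a->0 0b->1 0c->2 1a->0 1b->3 1c->1 2a->1 2b->1 2c->1 3a->2 3b->1 3c->2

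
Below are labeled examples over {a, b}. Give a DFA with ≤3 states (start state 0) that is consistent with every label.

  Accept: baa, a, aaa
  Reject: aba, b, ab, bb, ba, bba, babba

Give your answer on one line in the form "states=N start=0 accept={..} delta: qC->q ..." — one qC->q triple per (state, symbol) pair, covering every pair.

Fold the examples into a partial DFA from state 0: repeatedly fix the first undefined (state, symbol) met by the shortest-then-alphabetical prefix, trying targets in increasing order and rejecting any under which an Accept and a Reject string meet in one state with the same remainder; add a state when all current targets are rejected. Accepting states are where Accept strings end.
a: 0a undefined. 0a->0: ok.
b: 0b undefined. 0b->0: no, baa/aba meet in 0. Open state 1: 0b->1.
ba: 1a undefined. 1a->0: no, baa/aba meet in 0. 1a->1: no, baa/aba meet in 1. Open state 2: 1a->2.
bb: 1b undefined. 1b->0: no, a/bb meet in 0. 1b->1: ok.
baa: 2a undefined. 2a->0: ok.
bab: 2b undefined. 2b->0: ok.
All examples now run through 3 states with every (state, symbol) defined. Accept strings end in {0}, Reject strings end in {1,2}; accept={0}.

states=3 start=0 accept={0} delta: 0a->0 0b->1 1a->2 1b->1 2a->0 2b->0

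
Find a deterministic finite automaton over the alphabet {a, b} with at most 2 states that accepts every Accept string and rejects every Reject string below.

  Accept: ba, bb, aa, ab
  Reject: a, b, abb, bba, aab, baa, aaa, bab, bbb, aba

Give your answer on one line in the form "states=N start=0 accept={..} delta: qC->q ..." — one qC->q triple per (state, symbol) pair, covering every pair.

states=2 start=0 accept={0} delta: 0a->1 0b->1 1a->0 1b->0

Grow the machine one transition at a time. Run the examples from 0; the earliest place one falls off (shortest prefix, ties alphabetical) gets sent to the lowest-numbered state that keeps every Accept/Reject pair distinguishable — a pair clashes when both reach the same state with identical unread suffix — and to a fresh state only if none does.
a: 0a undefined. 0a->0: no, ba/aba meet in 0 with "ba" left. Open state 1: 0a->1.
b: 0b undefined. 0b->0: no, ba/a meet in 1. 0b->1: ok.
aa: 1a undefined. 1a->0: ok.
ab: 1b undefined. 1b->0: ok.
All examples now run through 2 states with every (state, symbol) defined. Accept strings end in {0}, Reject strings end in {1}; accept={0}.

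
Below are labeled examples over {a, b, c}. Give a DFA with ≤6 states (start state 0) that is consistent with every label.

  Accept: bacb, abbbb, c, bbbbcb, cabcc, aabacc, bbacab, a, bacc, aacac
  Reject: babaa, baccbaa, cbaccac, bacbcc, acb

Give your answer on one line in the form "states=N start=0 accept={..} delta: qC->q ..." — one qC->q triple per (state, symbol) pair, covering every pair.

State merging on the prefix tree: take the shortest (then alphabetical) example prefix whose next move is undefined and point that move at state 0, else 1, else 2, ...; a target is out if some Accept/Reject pair would then sit in one state with the same input left (inseparable). If every existing state is out, open a new one.
a: 0a undefined. 0a->0: ok.
b: 0b undefined. 0b->0: no, bacb/acb meet in 0 with "cb" left. Open state 1: 0b->1.
c: 0c undefined. 0c->0: ok.
ba: 1a undefined. 1a->0: no, bacb/acb meet in 1. 1a->1: ok.
bb: 1b undefined. 1b->0: no, abbbb/babaa meet in 0. 1b->1: no, abbbb/babaa meet in 1. Open state 2: 1b->2.
bac: 1c undefined. 1c->0: no, bacb/baccbaa meet in 1. 1c->1: no, cabcc/cbaccac meet in 1. 1c->2: ok.
bba: 2a undefined. 2a->0: no, c/babaa meet in 0. 2a->1: ok.
bbb: 2b undefined. 2b->0: no, bacb/bacbcc meet in 0. 2b->1: no, bacb/babaa meet in 1. 2b->2: ok.
bacc: 2c undefined. 2c->0: no, c/cbaccac meet in 0. 2c->1: no, bacb/cbaccac meet in 2. 2c->2: no, bacb/cbaccac meet in 2. Open state 3: 2c->3.
baccb: 3b undefined. 3b->0: no, c/baccbaa meet in 0. 3b->1: no, bbbbcb/babaa meet in 1. 3b->2: ok.
bacbcc: 3c undefined. 3c->0: no, c/bacbcc meet in 0. 3c->1: ok.
cbacca: 3a undefined. 3a->0: no, c/cbaccac meet in 0. 3a->1: no, bacb/cbaccac meet in 2. 3a->2: no, cabcc/cbaccac meet in 3. 3a->3: ok.
All examples now run through 4 states with every (state, symbol) defined. Accept strings end in {0,2,3}, Reject strings end in {1}; accept={0,2,3}.

states=4 start=0 accept={0,2,3} delta: 0a->0 0b->1 0c->0 1a->1 1b->2 1c->2 2a->1 2b->2 2c->3 3a->3 3b->2 3c->1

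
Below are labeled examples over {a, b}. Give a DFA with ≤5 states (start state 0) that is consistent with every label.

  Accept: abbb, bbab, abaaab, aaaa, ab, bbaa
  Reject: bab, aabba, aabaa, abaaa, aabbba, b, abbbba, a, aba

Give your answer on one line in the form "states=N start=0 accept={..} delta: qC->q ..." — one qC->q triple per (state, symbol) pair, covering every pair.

states=3 start=0 accept={0,2} delta: 0a->1 0b->1 1a->0 1b->2 2a->1 2b->2

Fold the examples into a partial DFA from state 0: repeatedly fix the first undefined (state, symbol) met by the shortest-then-alphabetical prefix, trying targets in increasing order and rejecting any under which an Accept and a Reject string meet in one state with the same remainder; add a state when all current targets are rejected. Accepting states are where Accept strings end.
a: 0a undefined. 0a->0: no, aaaa/a meet in 0. Open state 1: 0a->1.
b: 0b undefined. 0b->0: no, bbab/bab meet in 1 with "b" left. 0b->1: ok.
aa: 1a undefined. 1a->0: ok.
ab: 1b undefined. 1b->0: no, abbb/aabbba meet in 0. 1b->1: no, abbb/bab meet in 1. Open state 2: 1b->2.
aba: 2a undefined. 2a->0: no, bbab/bab meet in 1. 2a->1: ok.
abb: 2b undefined. 2b->0: no, abbb/bab meet in 1. 2b->1: no, aaaa/aabbba meet in 0. 2b->2: ok.
All examples now run through 3 states with every (state, symbol) defined. Accept strings end in {0,2}, Reject strings end in {1}; accept={0,2}.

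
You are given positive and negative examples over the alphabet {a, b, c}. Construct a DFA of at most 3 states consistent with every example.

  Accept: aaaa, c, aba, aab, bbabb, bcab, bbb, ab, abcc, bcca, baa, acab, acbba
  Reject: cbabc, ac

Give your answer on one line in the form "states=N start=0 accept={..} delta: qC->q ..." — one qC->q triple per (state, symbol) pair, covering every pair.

states=3 start=0 accept={0,1} delta: 0a->1 0b->0 0c->0 1a->0 1b->1 1c->2 2a->0 2b->0 2c->0

Grow the machine one transition at a time. Run the examples from 0; the earliest place one falls off (shortest prefix, ties alphabetical) gets sent to the lowest-numbered state that keeps every Accept/Reject pair distinguishable — a pair clashes when both reach the same state with identical unread suffix — and to a fresh state only if none does.
a: 0a undefined. 0a->0: no, c/ac meet in 0 with "c" left. Open state 1: 0a->1.
b: 0b undefined. 0b->0: ok.
c: 0c undefined. 0c->0: ok.
aa: 1a undefined. 1a->0: ok.
ab: 1b undefined. 1b->0: no, aaaa/cbabc meet in 0. 1b->1: ok.
ac: 1c undefined. 1c->0: no, aaaa/cbabc meet in 0. 1c->1: no, bbabb/cbabc meet in 1. Open state 2: 1c->2.
aca: 2a undefined. 2a->0: ok.
acb: 2b undefined. 2b->0: ok.
abcc: 2c undefined. 2c->0: ok.
All examples now run through 3 states with every (state, symbol) defined. Accept strings end in {0,1}, Reject strings end in {2}; accept={0,1}.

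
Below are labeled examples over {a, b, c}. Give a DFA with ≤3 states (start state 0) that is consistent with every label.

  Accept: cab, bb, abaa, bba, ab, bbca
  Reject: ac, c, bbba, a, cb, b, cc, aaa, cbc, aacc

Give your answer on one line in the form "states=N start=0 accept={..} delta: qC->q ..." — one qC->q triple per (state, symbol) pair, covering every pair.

Grow the machine one transition at a time. Run the examples from 0; the earliest place one falls off (shortest prefix, ties alphabetical) gets sent to the lowest-numbered state that keeps every Accept/Reject pair distinguishable — a pair clashes when both reach the same state with identical unread suffix — and to a fresh state only if none does.
a: 0a undefined. 0a->0: no, ab/b meet in 0 with "b" left. Open state 1: 0a->1.
b: 0b undefined. 0b->0: no, bb/b meet in 0. 0b->1: ok.
c: 0c undefined. 0c->0: ok.
aa: 1a undefined. 1a->0: ok.
ab: 1b undefined. 1b->0: no, cab/c meet in 0. 1b->1: no, cab/a meet in 1. Open state 2: 1b->2.
ac: 1c undefined. 1c->0: ok.
aba: 2a undefined. 2a->0: no, abaa/a meet in 1. 2a->1: no, abaa/ac meet in 0. 2a->2: ok.
bbb: 2b undefined. 2b->0: ok.
bbc: 2c undefined. 2c->0: no, bbca/bbba meet in 1. 2c->1: no, bbca/ac meet in 0. 2c->2: ok.
All examples now run through 3 states with every (state, symbol) defined. Accept strings end in {2}, Reject strings end in {0,1}; accept={2}.

states=3 start=0 accept={2} delta: 0a->1 0b->1 0c->0 1a->0 1b->2 1c->0 2a->2 2b->0 2c->2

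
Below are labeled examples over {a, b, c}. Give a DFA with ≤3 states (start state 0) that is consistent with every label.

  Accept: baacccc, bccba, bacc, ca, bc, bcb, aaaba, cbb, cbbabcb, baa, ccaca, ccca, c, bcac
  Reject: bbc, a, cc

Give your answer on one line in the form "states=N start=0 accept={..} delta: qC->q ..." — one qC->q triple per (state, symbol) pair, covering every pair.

Grow the machine one transition at a time. Run the examples from 0; the earliest place one falls off (shortest prefix, ties alphabetical) gets sent to the lowest-numbered state that keeps every Accept/Reject pair distinguishable — a pair clashes when both reach the same state with identical unread suffix — and to a fresh state only if none does.
a: 0a undefined. 0a->0: ok.
b: 0b undefined. 0b->0: no, bacc/cc meet in 0 with "cc" left. Open state 1: 0b->1.
c: 0c undefined. 0c->0: no, ca/a meet in 0. 0c->1: no, bc/cc meet in 1 with "c" left. Open state 2: 0c->2.
ba: 1a undefined. 1a->0: no, bacc/cc meet in 2 with "c" left. 1a->1: ok.
bb: 1b undefined. 1b->0: no, c/bbc meet in 2. 1b->1: no, bc/bbc meet in 1 with "c" left. 1b->2: ok.
bc: 1c undefined. 1c->0: no, bc/a meet in 0. 1c->1: ok.
ca: 2a undefined. 2a->0: no, bccba/a meet in 0. 2a->1: ok.
cb: 2b undefined. 2b->0: ok.
cc: 2c undefined. 2c->0: ok.
All examples now run through 3 states with every (state, symbol) defined. Accept strings end in {1,2}, Reject strings end in {0}; accept={1,2}.

states=3 start=0 accept={1,2} delta: 0a->0 0b->1 0c->2 1a->1 1b->2 1c->1 2a->1 2b->0 2c->0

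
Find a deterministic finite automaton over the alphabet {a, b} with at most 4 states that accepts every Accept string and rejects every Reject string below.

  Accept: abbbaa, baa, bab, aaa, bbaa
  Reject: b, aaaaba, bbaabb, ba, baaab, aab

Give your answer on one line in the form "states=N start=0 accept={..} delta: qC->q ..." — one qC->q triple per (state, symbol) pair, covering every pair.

Fold the examples into a partial DFA from state 0: repeatedly fix the first undefined (state, symbol) met by the shortest-then-alphabetical prefix, trying targets in increasing order and rejecting any under which an Accept and a Reject string meet in one state with the same remainder; add a state when all current targets are rejected. Accepting states are where Accept strings end.
a: 0a undefined. 0a->0: ok.
b: 0b undefined. 0b->0: no, abbbaa/b meet in 0. Open state 1: 0b->1.
ba: 1a undefined. 1a->0: no, baa/aaaaba meet in 0. 1a->1: no, baa/b meet in 1. Open state 2: 1a->2.
bb: 1b undefined. 1b->0: no, aaa/bbaabb meet in 0. 1b->1: ok.
baa: 2a undefined. 2a->0: ok.
bab: 2b undefined. 2b->0: ok.
All examples now run through 3 states with every (state, symbol) defined. Accept strings end in {0}, Reject strings end in {1,2}; accept={0}.

states=3 start=0 accept={0} delta: 0a->0 0b->1 1a->2 1b->1 2a->0 2b->0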